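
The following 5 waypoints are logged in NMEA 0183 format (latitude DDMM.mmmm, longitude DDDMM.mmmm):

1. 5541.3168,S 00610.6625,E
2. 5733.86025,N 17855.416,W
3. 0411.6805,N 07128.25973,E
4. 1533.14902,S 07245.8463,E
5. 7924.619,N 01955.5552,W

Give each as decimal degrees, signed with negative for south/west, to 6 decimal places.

1. -55.688613, 6.177708
2. 57.564338, -178.923600
3. 4.194675, 71.470996
4. -15.552484, 72.764105
5. 79.410317, -19.925920

Point 1:
  φ: split at 2 digits → 55° and 41.3168′; 55 + 41.3168/60 = 55.6886133
  S → negative
  Lon: degrees = first 3 digits = 6, minutes = 10.6625; 6 + 10.6625/60 = 6.1777083
  E → positive
Point 2:
  Lat: degrees = first 2 digits = 57, minutes = 33.86025; 57 + 33.86025/60 = 57.5643375
  N ⇒ keep positive
  λ: split at 3 digits → 178° and 55.416′; 178 + 55.416/60 = 178.9236000
  W → negative
Point 3:
  Lat: degrees = first 2 digits = 4, minutes = 11.6805; 4 + 11.6805/60 = 4.1946750
  N ⇒ keep positive
  Longitude: degrees = first 3 digits = 71, minutes = 28.25973; 71 + 28.25973/60 = 71.4709955
  E ⇒ keep positive
Point 4:
  φ: split at 2 digits → 15° and 33.14902′; 15 + 33.14902/60 = 15.5524837
  S → negative
  Longitude: split at 3 digits → 072° and 45.8463′; 72 + 45.8463/60 = 72.7641050
  E ⇒ keep positive
Point 5:
  Lat: degrees = first 2 digits = 79, minutes = 24.619; 79 + 24.619/60 = 79.4103167
  N → positive
  Longitude: split at 3 digits → 019° and 55.5552′; 19 + 55.5552/60 = 19.9259200
  W ⇒ negate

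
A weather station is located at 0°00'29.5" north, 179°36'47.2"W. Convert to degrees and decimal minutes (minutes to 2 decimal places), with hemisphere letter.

Latitude: 0 + 29.5/60 = 0.4917′
Longitude: seconds/60 = 0.78667; minutes = 36 + 0.78667 = 36.7867

0° 0.49′ N, 179° 36.79′ W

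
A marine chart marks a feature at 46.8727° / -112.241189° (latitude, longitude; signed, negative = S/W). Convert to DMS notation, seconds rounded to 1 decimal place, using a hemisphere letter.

Lat: whole degrees 46; 52.36200′ → 52′ and 21.720″
Longitude is negative → W; |value| = 112.241189
Lon: 0.241189° → 14.47134′; 0.47134 × 60 = 28.280″

46°52′21.7″ N, 112°14′28.3″ W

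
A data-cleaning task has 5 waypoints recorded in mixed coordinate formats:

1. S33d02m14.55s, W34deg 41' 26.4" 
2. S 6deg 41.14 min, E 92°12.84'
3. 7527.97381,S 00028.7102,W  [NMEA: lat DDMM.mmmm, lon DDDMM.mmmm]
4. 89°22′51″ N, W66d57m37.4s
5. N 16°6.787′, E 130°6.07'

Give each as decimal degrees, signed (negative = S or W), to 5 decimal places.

Point 1:
  Lat: 33° + 2/60 + 14.55/3600 = 33 + 0.033333 + 0.004042 = 33.037375
  S → negative
  Longitude: 34 + 41/60 + 26.4/3600 = 34.690667
  hemisphere W, so the sign is −
Point 2:
  Latitude: 41.14′ = 0.685667°; total 6.685667
  hemisphere S, so the sign is −
  λ: 92 + 12.84/60 = 92.214000
  E ⇒ keep positive
Point 3:
  φ: degrees = first 2 digits = 75, minutes = 27.97381; 75 + 27.97381/60 = 75.466230
  S ⇒ negate
  Longitude: split at 3 digits → 000° and 28.7102′; 0 + 28.7102/60 = 0.478503
  W ⇒ negate
Point 4:
  Latitude: 22′ + 51″ = 22.85000′; 89 + 22.85000/60 = 89.380833
  N → positive
  λ: 57′ + 37.4″ = 57.62333′; 66 + 57.62333/60 = 66.960389
  hemisphere W, so the sign is −
Point 5:
  φ: 6.787′ = 0.113117°; total 16.113117
  N ⇒ keep positive
  Lon: 130 + 6.07/60 = 130.101167
  E ⇒ keep positive

1. -33.03738, -34.69067
2. -6.68567, 92.21400
3. -75.46623, -0.47850
4. 89.38083, -66.96039
5. 16.11312, 130.10117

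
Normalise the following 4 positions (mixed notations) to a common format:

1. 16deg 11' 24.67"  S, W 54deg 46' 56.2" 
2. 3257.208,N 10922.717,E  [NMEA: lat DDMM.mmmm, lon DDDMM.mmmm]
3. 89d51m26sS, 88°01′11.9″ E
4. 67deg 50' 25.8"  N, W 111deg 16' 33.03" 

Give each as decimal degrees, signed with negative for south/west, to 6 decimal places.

Point 1:
  Lat: 16° + 11/60 + 24.67/3600 = 16 + 0.183333 + 0.006853 = 16.1901861
  hemisphere S, so the sign is −
  λ: 46′ + 56.2″ = 46.93667′; 54 + 46.93667/60 = 54.7822778
  W ⇒ negate
Point 2:
  Lat: split at 2 digits → 32° and 57.208′; 32 + 57.208/60 = 32.9534667
  N ⇒ keep positive
  λ: split at 3 digits → 109° and 22.717′; 109 + 22.717/60 = 109.3786167
  E ⇒ keep positive
Point 3:
  Lat: 89° + 51/60 + 26/3600 = 89 + 0.850000 + 0.007222 = 89.8572222
  S → negative
  λ: 1′ + 11.9″ = 1.19833′; 88 + 1.19833/60 = 88.0199722
  E → positive
Point 4:
  Lat: 67° + 50/60 + 25.8/3600 = 67 + 0.833333 + 0.007167 = 67.8405000
  N → positive
  λ: 111 + 16/60 + 33.03/3600 = 111.2758417
  W ⇒ negate

1. -16.190186, -54.782278
2. 32.953467, 109.378617
3. -89.857222, 88.019972
4. 67.840500, -111.275842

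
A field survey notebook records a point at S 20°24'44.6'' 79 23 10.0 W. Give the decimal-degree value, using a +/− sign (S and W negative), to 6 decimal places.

-20.412389, -79.386111

Latitude: 24′ + 44.6″ = 24.74333′; 20 + 24.74333/60 = 20.4123889
hemisphere S, so the sign is −
Longitude: 23′ + 10″ = 23.16667′; 79 + 23.16667/60 = 79.3861111
W ⇒ negate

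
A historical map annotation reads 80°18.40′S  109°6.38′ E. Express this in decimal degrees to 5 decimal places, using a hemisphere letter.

Latitude: 80 + 18.4/60 = 80.306667
Longitude: 109 + 6.38/60 = 109.106333

80.30667° S, 109.10633° E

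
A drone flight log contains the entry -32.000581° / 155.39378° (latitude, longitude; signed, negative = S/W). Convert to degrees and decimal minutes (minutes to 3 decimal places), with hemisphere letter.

Latitude is negative → S; |value| = 32.000581
Latitude: 32° + 0.000581 × 60 = 32° 0.03486′
Longitude: minutes = (155.393780 − 155) × 60 = 23.62680

32° 0.035′ S, 155° 23.627′ E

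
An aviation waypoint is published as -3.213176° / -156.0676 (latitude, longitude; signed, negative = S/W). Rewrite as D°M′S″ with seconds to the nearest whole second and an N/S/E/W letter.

3°12′47″ S, 156°04′3″ W

Latitude is negative → S; |value| = 3.213176
Latitude: 0.213176 × 60 = 12.79056′ → 12′, remainder × 60 = 47.43″
Longitude is negative → W; |value| = 156.067600
Lon: 0.067600 × 60 = 4.05600′ → 4′, remainder × 60 = 3.36″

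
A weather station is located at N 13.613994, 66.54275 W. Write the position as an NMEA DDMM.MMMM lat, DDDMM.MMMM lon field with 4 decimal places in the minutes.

Latitude: fractional part 0.613994 → 36.839640 minutes
Longitude: 66° + 0.542750 × 60 = 66° 32.565000′

1336.8396,N / 06632.5650,W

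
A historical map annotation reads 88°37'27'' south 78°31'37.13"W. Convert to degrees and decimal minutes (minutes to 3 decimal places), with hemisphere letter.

Lat: 37 + 27/60 = 37.45000′
λ: seconds/60 = 0.61883; minutes = 31 + 0.61883 = 31.61883

88° 37.450′ S, 78° 31.619′ W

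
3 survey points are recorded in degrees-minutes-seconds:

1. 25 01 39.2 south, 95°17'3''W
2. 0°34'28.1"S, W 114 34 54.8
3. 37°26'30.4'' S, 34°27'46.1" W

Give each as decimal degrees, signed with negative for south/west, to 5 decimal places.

Point 1:
  Latitude: 25° + 1/60 + 39.2/3600 = 25 + 0.016667 + 0.010889 = 25.027556
  hemisphere S, so the sign is −
  Lon: 95 + 17/60 + 3/3600 = 95.284167
  W → negative
Point 2:
  φ: 34′ + 28.1″ = 34.46833′; 0 + 34.46833/60 = 0.574472
  hemisphere S, so the sign is −
  Lon: 114° + 34/60 + 54.8/3600 = 114 + 0.566667 + 0.015222 = 114.581889
  W → negative
Point 3:
  φ: 37 + 26/60 + 30.4/3600 = 37.441778
  S → negative
  Lon: 34 + 27/60 + 46.1/3600 = 34.462806
  W ⇒ negate

1. -25.02756, -95.28417
2. -0.57447, -114.58189
3. -37.44178, -34.46281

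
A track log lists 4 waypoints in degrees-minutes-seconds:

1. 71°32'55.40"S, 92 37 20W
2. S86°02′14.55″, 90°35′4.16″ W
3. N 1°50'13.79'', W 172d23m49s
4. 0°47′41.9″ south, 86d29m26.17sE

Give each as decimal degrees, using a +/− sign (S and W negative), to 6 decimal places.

1. -71.548722, -92.622222
2. -86.037375, -90.584489
3. 1.837164, -172.396944
4. -0.794972, 86.490603

Point 1:
  Latitude: 32′ + 55.4″ = 32.92333′; 71 + 32.92333/60 = 71.5487222
  S ⇒ negate
  Lon: 37′ + 20″ = 37.33333′; 92 + 37.33333/60 = 92.6222222
  hemisphere W, so the sign is −
Point 2:
  Latitude: 86° + 2/60 + 14.55/3600 = 86 + 0.033333 + 0.004042 = 86.0373750
  S → negative
  Longitude: 90 + 35/60 + 4.16/3600 = 90.5844889
  W ⇒ negate
Point 3:
  Latitude: 1° + 50/60 + 13.79/3600 = 1 + 0.833333 + 0.003831 = 1.8371639
  N → positive
  Longitude: 172 + 23/60 + 49/3600 = 172.3969444
  W → negative
Point 4:
  φ: 0 + 47/60 + 41.9/3600 = 0.7949722
  hemisphere S, so the sign is −
  λ: 86° + 29/60 + 26.17/3600 = 86 + 0.483333 + 0.007269 = 86.4906028
  E ⇒ keep positive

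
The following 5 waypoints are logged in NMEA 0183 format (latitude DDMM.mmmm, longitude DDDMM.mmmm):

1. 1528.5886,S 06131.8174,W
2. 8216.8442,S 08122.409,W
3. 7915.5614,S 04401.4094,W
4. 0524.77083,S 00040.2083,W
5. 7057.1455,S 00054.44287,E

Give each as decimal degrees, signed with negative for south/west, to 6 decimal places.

Point 1:
  Lat: split at 2 digits → 15° and 28.5886′; 15 + 28.5886/60 = 15.4764767
  S → negative
  λ: degrees = first 3 digits = 61, minutes = 31.8174; 61 + 31.8174/60 = 61.5302900
  W → negative
Point 2:
  Latitude: split at 2 digits → 82° and 16.8442′; 82 + 16.8442/60 = 82.2807367
  S ⇒ negate
  Lon: degrees = first 3 digits = 81, minutes = 22.409; 81 + 22.409/60 = 81.3734833
  hemisphere W, so the sign is −
Point 3:
  φ: degrees = first 2 digits = 79, minutes = 15.5614; 79 + 15.5614/60 = 79.2593567
  S ⇒ negate
  Lon: split at 3 digits → 044° and 1.4094′; 44 + 1.4094/60 = 44.0234900
  hemisphere W, so the sign is −
Point 4:
  φ: split at 2 digits → 05° and 24.77083′; 5 + 24.77083/60 = 5.4128472
  S → negative
  Longitude: split at 3 digits → 000° and 40.2083′; 0 + 40.2083/60 = 0.6701383
  W → negative
Point 5:
  Latitude: degrees = first 2 digits = 70, minutes = 57.1455; 70 + 57.1455/60 = 70.9524250
  S ⇒ negate
  λ: degrees = first 3 digits = 0, minutes = 54.44287; 0 + 54.44287/60 = 0.9073812
  E ⇒ keep positive

1. -15.476477, -61.530290
2. -82.280737, -81.373483
3. -79.259357, -44.023490
4. -5.412847, -0.670138
5. -70.952425, 0.907381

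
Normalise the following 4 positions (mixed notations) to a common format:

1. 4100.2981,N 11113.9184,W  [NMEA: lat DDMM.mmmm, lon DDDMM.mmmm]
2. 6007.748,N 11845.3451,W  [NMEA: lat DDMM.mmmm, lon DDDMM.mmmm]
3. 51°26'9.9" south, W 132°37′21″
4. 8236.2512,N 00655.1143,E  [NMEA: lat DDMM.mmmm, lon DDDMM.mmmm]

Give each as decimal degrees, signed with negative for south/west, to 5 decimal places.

1. 41.00497, -111.23197
2. 60.12913, -118.75575
3. -51.43608, -132.62250
4. 82.60419, 6.91857

Point 1:
  φ: degrees = first 2 digits = 41, minutes = 0.2981; 41 + 0.2981/60 = 41.004968
  N → positive
  λ: split at 3 digits → 111° and 13.9184′; 111 + 13.9184/60 = 111.231973
  W → negative
Point 2:
  Latitude: split at 2 digits → 60° and 7.748′; 60 + 7.748/60 = 60.129133
  N ⇒ keep positive
  Longitude: degrees = first 3 digits = 118, minutes = 45.3451; 118 + 45.3451/60 = 118.755752
  hemisphere W, so the sign is −
Point 3:
  Lat: 51 + 26/60 + 9.9/3600 = 51.436083
  S ⇒ negate
  λ: 37′ + 21″ = 37.35000′; 132 + 37.35000/60 = 132.622500
  W → negative
Point 4:
  φ: degrees = first 2 digits = 82, minutes = 36.2512; 82 + 36.2512/60 = 82.604187
  N → positive
  Lon: degrees = first 3 digits = 6, minutes = 55.1143; 6 + 55.1143/60 = 6.918572
  E ⇒ keep positive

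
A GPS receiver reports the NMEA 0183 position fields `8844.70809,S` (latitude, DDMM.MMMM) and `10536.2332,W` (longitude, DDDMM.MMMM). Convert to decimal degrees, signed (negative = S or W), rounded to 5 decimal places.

-88.74513, -105.60389

Lat: split at 2 digits → 88° and 44.70809′; 88 + 44.70809/60 = 88.745135
S ⇒ negate
Longitude: degrees = first 3 digits = 105, minutes = 36.2332; 105 + 36.2332/60 = 105.603887
hemisphere W, so the sign is −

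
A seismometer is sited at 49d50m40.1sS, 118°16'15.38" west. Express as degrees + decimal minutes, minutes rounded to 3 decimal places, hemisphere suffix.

φ: 50 + 40.1/60 = 50.66833′
λ: seconds/60 = 0.25633; minutes = 16 + 0.25633 = 16.25633

49° 50.668′ S, 118° 16.256′ W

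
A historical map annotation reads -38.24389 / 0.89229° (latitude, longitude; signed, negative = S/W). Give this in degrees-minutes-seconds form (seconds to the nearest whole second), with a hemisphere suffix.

38°14′38″ S, 0°53′32″ E

Latitude is negative → S; |value| = 38.243890
Lat: 0.243890 × 60 = 14.63340′ → 14′, remainder × 60 = 38.00″
Longitude: whole degrees 0; 53.53740′ → 53′ and 32.24″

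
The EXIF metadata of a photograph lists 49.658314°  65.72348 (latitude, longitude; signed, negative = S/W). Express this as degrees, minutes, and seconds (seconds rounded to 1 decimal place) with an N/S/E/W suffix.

Lat: whole degrees 49; 39.49884′ → 39′ and 29.930″
Longitude: 0.723480 × 60 = 43.40880′ → 43′, remainder × 60 = 24.528″

49°39′29.9″ N, 65°43′24.5″ E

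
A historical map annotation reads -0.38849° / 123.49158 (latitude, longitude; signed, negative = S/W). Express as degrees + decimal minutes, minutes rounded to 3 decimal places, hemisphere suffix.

0° 23.309′ S, 123° 29.495′ E

Latitude is negative → S; |value| = 0.388490
Lat: minutes = (0.388490 − 0) × 60 = 23.30940
λ: 123° + 0.491580 × 60 = 123° 29.49480′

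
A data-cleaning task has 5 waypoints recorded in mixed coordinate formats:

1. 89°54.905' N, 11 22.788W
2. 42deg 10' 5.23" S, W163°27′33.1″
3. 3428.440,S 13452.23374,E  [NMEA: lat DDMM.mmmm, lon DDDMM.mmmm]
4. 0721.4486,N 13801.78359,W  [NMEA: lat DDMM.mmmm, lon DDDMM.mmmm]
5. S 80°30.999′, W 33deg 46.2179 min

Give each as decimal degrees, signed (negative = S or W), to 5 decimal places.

1. 89.91508, -11.37980
2. -42.16812, -163.45919
3. -34.47400, 134.87056
4. 7.35748, -138.02973
5. -80.51665, -33.77030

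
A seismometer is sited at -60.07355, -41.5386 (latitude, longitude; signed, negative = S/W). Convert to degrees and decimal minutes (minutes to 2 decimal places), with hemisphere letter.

Latitude is negative → S; |value| = 60.073550
Lat: 60° + 0.073550 × 60 = 60° 4.4130′
Longitude is negative → W; |value| = 41.538600
λ: fractional part 0.538600 → 32.3160 minutes

60° 4.41′ S, 41° 32.32′ W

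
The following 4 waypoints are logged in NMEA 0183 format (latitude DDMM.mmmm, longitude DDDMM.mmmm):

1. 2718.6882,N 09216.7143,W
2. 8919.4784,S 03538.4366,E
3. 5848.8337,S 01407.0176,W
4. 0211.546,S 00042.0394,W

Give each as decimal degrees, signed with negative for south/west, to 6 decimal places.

Point 1:
  Latitude: split at 2 digits → 27° and 18.6882′; 27 + 18.6882/60 = 27.3114700
  N → positive
  Lon: degrees = first 3 digits = 92, minutes = 16.7143; 92 + 16.7143/60 = 92.2785717
  hemisphere W, so the sign is −
Point 2:
  Latitude: split at 2 digits → 89° and 19.4784′; 89 + 19.4784/60 = 89.3246400
  S ⇒ negate
  λ: degrees = first 3 digits = 35, minutes = 38.4366; 35 + 38.4366/60 = 35.6406100
  E → positive
Point 3:
  Latitude: degrees = first 2 digits = 58, minutes = 48.8337; 58 + 48.8337/60 = 58.8138950
  S → negative
  Longitude: degrees = first 3 digits = 14, minutes = 7.0176; 14 + 7.0176/60 = 14.1169600
  W → negative
Point 4:
  Lat: degrees = first 2 digits = 2, minutes = 11.546; 2 + 11.546/60 = 2.1924333
  S ⇒ negate
  Lon: degrees = first 3 digits = 0, minutes = 42.0394; 0 + 42.0394/60 = 0.7006567
  hemisphere W, so the sign is −

1. 27.311470, -92.278572
2. -89.324640, 35.640610
3. -58.813895, -14.116960
4. -2.192433, -0.700657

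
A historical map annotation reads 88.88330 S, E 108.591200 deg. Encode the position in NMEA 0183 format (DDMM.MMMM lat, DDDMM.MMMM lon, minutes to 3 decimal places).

8852.998,S / 10835.472,E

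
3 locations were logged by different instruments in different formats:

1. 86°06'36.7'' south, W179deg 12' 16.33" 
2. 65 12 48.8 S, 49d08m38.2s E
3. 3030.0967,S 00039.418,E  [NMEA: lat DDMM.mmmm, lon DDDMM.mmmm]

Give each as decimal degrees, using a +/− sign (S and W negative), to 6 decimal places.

Point 1:
  φ: 86 + 6/60 + 36.7/3600 = 86.1101944
  S ⇒ negate
  λ: 12′ + 16.33″ = 12.27217′; 179 + 12.27217/60 = 179.2045361
  W ⇒ negate
Point 2:
  Lat: 65° + 12/60 + 48.8/3600 = 65 + 0.200000 + 0.013556 = 65.2135556
  S → negative
  Longitude: 49 + 8/60 + 38.2/3600 = 49.1439444
  E → positive
Point 3:
  Lat: degrees = first 2 digits = 30, minutes = 30.0967; 30 + 30.0967/60 = 30.5016117
  S → negative
  Lon: split at 3 digits → 000° and 39.418′; 0 + 39.418/60 = 0.6569667
  E → positive

1. -86.110194, -179.204536
2. -65.213556, 49.143944
3. -30.501612, 0.656967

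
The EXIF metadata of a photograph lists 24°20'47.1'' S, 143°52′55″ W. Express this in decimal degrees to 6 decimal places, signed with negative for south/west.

-24.346417, -143.881944

φ: 24 + 20/60 + 47.1/3600 = 24.3464167
S → negative
Longitude: 143 + 52/60 + 55/3600 = 143.8819444
W ⇒ negate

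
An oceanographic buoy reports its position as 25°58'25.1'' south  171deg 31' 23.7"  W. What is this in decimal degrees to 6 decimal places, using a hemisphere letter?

25.973639° S, 171.523250° W

Latitude: 58′ + 25.1″ = 58.41833′; 25 + 58.41833/60 = 25.9736389
Lon: 171 + 31/60 + 23.7/3600 = 171.5232500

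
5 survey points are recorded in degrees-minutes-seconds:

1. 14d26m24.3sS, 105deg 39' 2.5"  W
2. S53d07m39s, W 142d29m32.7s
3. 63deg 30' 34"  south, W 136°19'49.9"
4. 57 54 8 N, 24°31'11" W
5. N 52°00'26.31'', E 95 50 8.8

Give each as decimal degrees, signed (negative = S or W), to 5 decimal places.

1. -14.44008, -105.65069
2. -53.12750, -142.49242
3. -63.50944, -136.33053
4. 57.90222, -24.51972
5. 52.00731, 95.83578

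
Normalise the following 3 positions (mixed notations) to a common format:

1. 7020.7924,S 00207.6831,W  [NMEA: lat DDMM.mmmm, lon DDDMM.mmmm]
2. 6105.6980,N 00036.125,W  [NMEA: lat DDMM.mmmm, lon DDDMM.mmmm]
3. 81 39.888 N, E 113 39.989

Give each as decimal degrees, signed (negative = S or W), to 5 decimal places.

1. -70.34654, -2.12805
2. 61.09497, -0.60208
3. 81.66480, 113.66648

Point 1:
  Lat: degrees = first 2 digits = 70, minutes = 20.7924; 70 + 20.7924/60 = 70.346540
  hemisphere S, so the sign is −
  λ: degrees = first 3 digits = 2, minutes = 7.6831; 2 + 7.6831/60 = 2.128052
  hemisphere W, so the sign is −
Point 2:
  φ: split at 2 digits → 61° and 5.698′; 61 + 5.698/60 = 61.094967
  N ⇒ keep positive
  Longitude: split at 3 digits → 000° and 36.125′; 0 + 36.125/60 = 0.602083
  W ⇒ negate
Point 3:
  Latitude: 39.888′ = 0.664800°; total 81.664800
  N ⇒ keep positive
  Lon: 39.989′ = 0.666483°; total 113.666483
  E ⇒ keep positive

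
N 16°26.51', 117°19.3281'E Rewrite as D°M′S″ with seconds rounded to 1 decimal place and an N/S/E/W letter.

16°26′30.6″ N, 117°19′19.7″ E

Latitude: fractional minutes 0.51000 × 60 = 30.600″
Lon: fractional minutes 0.32810 × 60 = 19.686″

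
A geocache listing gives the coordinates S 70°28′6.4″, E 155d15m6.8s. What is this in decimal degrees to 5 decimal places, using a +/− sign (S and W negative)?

Lat: 70° + 28/60 + 6.4/3600 = 70 + 0.466667 + 0.001778 = 70.468444
S → negative
λ: 155 + 15/60 + 6.8/3600 = 155.251889
E → positive

-70.46844, 155.25189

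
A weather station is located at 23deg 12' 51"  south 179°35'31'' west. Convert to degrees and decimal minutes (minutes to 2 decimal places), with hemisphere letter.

23° 12.85′ S, 179° 35.52′ W

Latitude: 12 + 51/60 = 12.8500′
Lon: 35 + 31/60 = 35.5167′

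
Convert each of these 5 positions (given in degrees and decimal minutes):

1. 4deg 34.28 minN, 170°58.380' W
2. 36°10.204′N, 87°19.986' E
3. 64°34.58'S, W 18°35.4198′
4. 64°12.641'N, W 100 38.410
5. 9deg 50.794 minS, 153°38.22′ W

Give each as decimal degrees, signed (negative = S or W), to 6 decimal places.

Point 1:
  φ: 34.28′ = 0.571333°; total 4.5713333
  N ⇒ keep positive
  Longitude: 58.38′ = 0.973000°; total 170.9730000
  W ⇒ negate
Point 2:
  φ: 36 + 10.204/60 = 36.1700667
  N ⇒ keep positive
  Longitude: 19.986′ = 0.333100°; total 87.3331000
  E ⇒ keep positive
Point 3:
  Lat: 64 + 34.58/60 = 64.5763333
  S → negative
  Longitude: 18 + 35.4198/60 = 18.5903300
  W ⇒ negate
Point 4:
  Latitude: 64 + 12.641/60 = 64.2106833
  N ⇒ keep positive
  λ: 38.41′ = 0.640167°; total 100.6401667
  W → negative
Point 5:
  Lat: 50.794′ = 0.846567°; total 9.8465667
  S → negative
  λ: 38.22′ = 0.637000°; total 153.6370000
  W ⇒ negate

1. 4.571333, -170.973000
2. 36.170067, 87.333100
3. -64.576333, -18.590330
4. 64.210683, -100.640167
5. -9.846567, -153.637000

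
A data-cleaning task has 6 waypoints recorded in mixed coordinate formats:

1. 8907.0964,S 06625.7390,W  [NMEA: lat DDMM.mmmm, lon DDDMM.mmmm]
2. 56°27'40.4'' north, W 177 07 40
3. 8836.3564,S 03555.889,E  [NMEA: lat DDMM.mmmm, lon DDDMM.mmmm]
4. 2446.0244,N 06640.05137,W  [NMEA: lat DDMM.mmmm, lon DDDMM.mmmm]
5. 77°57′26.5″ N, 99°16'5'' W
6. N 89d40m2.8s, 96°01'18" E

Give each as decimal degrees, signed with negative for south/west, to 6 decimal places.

Point 1:
  Lat: split at 2 digits → 89° and 7.0964′; 89 + 7.0964/60 = 89.1182733
  S ⇒ negate
  Longitude: split at 3 digits → 066° and 25.739′; 66 + 25.739/60 = 66.4289833
  hemisphere W, so the sign is −
Point 2:
  φ: 27′ + 40.4″ = 27.67333′; 56 + 27.67333/60 = 56.4612222
  N → positive
  Longitude: 7′ + 40″ = 7.66667′; 177 + 7.66667/60 = 177.1277778
  W → negative
Point 3:
  Latitude: split at 2 digits → 88° and 36.3564′; 88 + 36.3564/60 = 88.6059400
  S ⇒ negate
  λ: split at 3 digits → 035° and 55.889′; 35 + 55.889/60 = 35.9314833
  E → positive
Point 4:
  Latitude: degrees = first 2 digits = 24, minutes = 46.0244; 24 + 46.0244/60 = 24.7670733
  N ⇒ keep positive
  λ: degrees = first 3 digits = 66, minutes = 40.05137; 66 + 40.05137/60 = 66.6675228
  hemisphere W, so the sign is −
Point 5:
  Latitude: 77° + 57/60 + 26.5/3600 = 77 + 0.950000 + 0.007361 = 77.9573611
  N → positive
  Longitude: 16′ + 5″ = 16.08333′; 99 + 16.08333/60 = 99.2680556
  W ⇒ negate
Point 6:
  Lat: 89 + 40/60 + 2.8/3600 = 89.6674444
  N → positive
  Longitude: 96 + 1/60 + 18/3600 = 96.0216667
  E ⇒ keep positive

1. -89.118273, -66.428983
2. 56.461222, -177.127778
3. -88.605940, 35.931483
4. 24.767073, -66.667523
5. 77.957361, -99.268056
6. 89.667444, 96.021667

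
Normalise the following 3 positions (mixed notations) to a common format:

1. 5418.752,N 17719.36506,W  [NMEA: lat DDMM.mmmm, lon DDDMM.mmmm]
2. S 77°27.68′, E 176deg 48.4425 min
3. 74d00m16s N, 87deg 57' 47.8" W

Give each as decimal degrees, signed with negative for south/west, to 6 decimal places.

Point 1:
  φ: split at 2 digits → 54° and 18.752′; 54 + 18.752/60 = 54.3125333
  N ⇒ keep positive
  λ: degrees = first 3 digits = 177, minutes = 19.36506; 177 + 19.36506/60 = 177.3227510
  W ⇒ negate
Point 2:
  φ: 27.68′ = 0.461333°; total 77.4613333
  hemisphere S, so the sign is −
  Longitude: 176 + 48.4425/60 = 176.8073750
  E → positive
Point 3:
  Latitude: 74 + 0/60 + 16/3600 = 74.0044444
  N ⇒ keep positive
  Lon: 87 + 57/60 + 47.8/3600 = 87.9632778
  W → negative

1. 54.312533, -177.322751
2. -77.461333, 176.807375
3. 74.004444, -87.963278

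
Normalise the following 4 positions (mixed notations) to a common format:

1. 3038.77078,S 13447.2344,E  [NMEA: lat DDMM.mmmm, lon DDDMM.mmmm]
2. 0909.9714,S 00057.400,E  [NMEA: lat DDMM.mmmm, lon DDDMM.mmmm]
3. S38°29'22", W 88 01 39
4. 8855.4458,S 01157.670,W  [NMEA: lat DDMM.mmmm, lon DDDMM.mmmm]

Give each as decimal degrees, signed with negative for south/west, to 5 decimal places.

Point 1:
  Lat: split at 2 digits → 30° and 38.77078′; 30 + 38.77078/60 = 30.646180
  S → negative
  Longitude: split at 3 digits → 134° and 47.2344′; 134 + 47.2344/60 = 134.787240
  E → positive
Point 2:
  Latitude: degrees = first 2 digits = 9, minutes = 9.9714; 9 + 9.9714/60 = 9.166190
  S → negative
  λ: degrees = first 3 digits = 0, minutes = 57.4; 0 + 57.4/60 = 0.956667
  E → positive
Point 3:
  Lat: 29′ + 22″ = 29.36667′; 38 + 29.36667/60 = 38.489444
  S → negative
  Longitude: 88° + 1/60 + 39/3600 = 88 + 0.016667 + 0.010833 = 88.027500
  hemisphere W, so the sign is −
Point 4:
  φ: split at 2 digits → 88° and 55.4458′; 88 + 55.4458/60 = 88.924097
  S → negative
  Longitude: degrees = first 3 digits = 11, minutes = 57.67; 11 + 57.67/60 = 11.961167
  W ⇒ negate

1. -30.64618, 134.78724
2. -9.16619, 0.95667
3. -38.48944, -88.02750
4. -88.92410, -11.96117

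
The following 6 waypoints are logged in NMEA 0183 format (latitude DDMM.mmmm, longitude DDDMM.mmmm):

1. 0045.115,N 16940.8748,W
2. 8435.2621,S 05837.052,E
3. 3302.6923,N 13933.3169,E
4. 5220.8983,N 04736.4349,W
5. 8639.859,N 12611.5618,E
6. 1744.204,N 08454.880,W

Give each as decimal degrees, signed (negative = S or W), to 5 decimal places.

1. 0.75192, -169.68125
2. -84.58770, 58.61753
3. 33.04487, 139.55528
4. 52.34831, -47.60725
5. 86.66432, 126.19270
6. 17.73673, -84.91467

Point 1:
  Latitude: degrees = first 2 digits = 0, minutes = 45.115; 0 + 45.115/60 = 0.751917
  N → positive
  Longitude: split at 3 digits → 169° and 40.8748′; 169 + 40.8748/60 = 169.681247
  hemisphere W, so the sign is −
Point 2:
  Latitude: degrees = first 2 digits = 84, minutes = 35.2621; 84 + 35.2621/60 = 84.587702
  S → negative
  Lon: degrees = first 3 digits = 58, minutes = 37.052; 58 + 37.052/60 = 58.617533
  E ⇒ keep positive
Point 3:
  Latitude: split at 2 digits → 33° and 2.6923′; 33 + 2.6923/60 = 33.044872
  N ⇒ keep positive
  Lon: split at 3 digits → 139° and 33.3169′; 139 + 33.3169/60 = 139.555282
  E → positive
Point 4:
  Latitude: degrees = first 2 digits = 52, minutes = 20.8983; 52 + 20.8983/60 = 52.348305
  N → positive
  λ: split at 3 digits → 047° and 36.4349′; 47 + 36.4349/60 = 47.607248
  W ⇒ negate
Point 5:
  Lat: degrees = first 2 digits = 86, minutes = 39.859; 86 + 39.859/60 = 86.664317
  N ⇒ keep positive
  Longitude: degrees = first 3 digits = 126, minutes = 11.5618; 126 + 11.5618/60 = 126.192697
  E → positive
Point 6:
  Latitude: split at 2 digits → 17° and 44.204′; 17 + 44.204/60 = 17.736733
  N ⇒ keep positive
  Lon: split at 3 digits → 084° and 54.88′; 84 + 54.88/60 = 84.914667
  W → negative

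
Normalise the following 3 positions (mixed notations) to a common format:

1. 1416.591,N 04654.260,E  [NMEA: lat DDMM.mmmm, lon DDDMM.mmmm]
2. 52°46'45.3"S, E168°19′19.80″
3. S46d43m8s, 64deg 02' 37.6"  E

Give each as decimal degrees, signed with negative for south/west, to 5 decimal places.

1. 14.27652, 46.90433
2. -52.77925, 168.32217
3. -46.71889, 64.04378

Point 1:
  Lat: split at 2 digits → 14° and 16.591′; 14 + 16.591/60 = 14.276517
  N → positive
  Lon: split at 3 digits → 046° and 54.26′; 46 + 54.26/60 = 46.904333
  E ⇒ keep positive
Point 2:
  Lat: 52° + 46/60 + 45.3/3600 = 52 + 0.766667 + 0.012583 = 52.779250
  S ⇒ negate
  Longitude: 168 + 19/60 + 19.8/3600 = 168.322167
  E ⇒ keep positive
Point 3:
  Latitude: 46 + 43/60 + 8/3600 = 46.718889
  S → negative
  Longitude: 2′ + 37.6″ = 2.62667′; 64 + 2.62667/60 = 64.043778
  E → positive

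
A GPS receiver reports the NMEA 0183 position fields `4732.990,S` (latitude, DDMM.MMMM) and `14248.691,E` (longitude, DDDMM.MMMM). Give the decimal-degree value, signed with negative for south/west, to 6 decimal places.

Latitude: split at 2 digits → 47° and 32.99′; 47 + 32.99/60 = 47.5498333
hemisphere S, so the sign is −
Lon: degrees = first 3 digits = 142, minutes = 48.691; 142 + 48.691/60 = 142.8115167
E ⇒ keep positive

-47.549833, 142.811517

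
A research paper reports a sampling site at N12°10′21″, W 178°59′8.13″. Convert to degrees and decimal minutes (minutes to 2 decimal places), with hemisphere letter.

φ: 10 + 21/60 = 10.3500′
Longitude: seconds/60 = 0.13550; minutes = 59 + 0.13550 = 59.1355

12° 10.35′ N, 178° 59.14′ W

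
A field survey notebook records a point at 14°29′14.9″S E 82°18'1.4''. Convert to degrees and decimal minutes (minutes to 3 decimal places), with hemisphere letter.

14° 29.248′ S, 82° 18.023′ E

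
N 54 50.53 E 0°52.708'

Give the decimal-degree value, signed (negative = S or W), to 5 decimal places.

Latitude: 54 + 50.53/60 = 54.842167
N ⇒ keep positive
Longitude: 0 + 52.708/60 = 0.878467
E ⇒ keep positive

54.84217, 0.87847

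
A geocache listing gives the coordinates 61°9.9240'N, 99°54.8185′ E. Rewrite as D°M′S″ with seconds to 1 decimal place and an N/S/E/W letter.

Latitude: fractional minutes 0.92400 × 60 = 55.440″
Longitude: fractional minutes 0.81850 × 60 = 49.110″

61°09′55.4″ N, 99°54′49.1″ E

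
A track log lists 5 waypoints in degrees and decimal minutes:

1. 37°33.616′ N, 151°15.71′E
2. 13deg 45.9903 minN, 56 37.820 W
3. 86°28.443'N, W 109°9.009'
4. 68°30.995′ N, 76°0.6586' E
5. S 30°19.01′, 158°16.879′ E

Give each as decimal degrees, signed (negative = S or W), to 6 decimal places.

1. 37.560267, 151.261833
2. 13.766505, -56.630333
3. 86.474050, -109.150150
4. 68.516583, 76.010977
5. -30.316833, 158.281317

Point 1:
  φ: 37 + 33.616/60 = 37.5602667
  N → positive
  Longitude: 15.71′ = 0.261833°; total 151.2618333
  E → positive
Point 2:
  Lat: 45.9903′ = 0.766505°; total 13.7665050
  N ⇒ keep positive
  λ: 37.82′ = 0.630333°; total 56.6303333
  W → negative
Point 3:
  Lat: 86 + 28.443/60 = 86.4740500
  N → positive
  Longitude: 109 + 9.009/60 = 109.1501500
  hemisphere W, so the sign is −
Point 4:
  φ: 30.995′ = 0.516583°; total 68.5165833
  N → positive
  λ: 0.6586′ = 0.010977°; total 76.0109767
  E ⇒ keep positive
Point 5:
  Latitude: 30 + 19.01/60 = 30.3168333
  hemisphere S, so the sign is −
  Lon: 16.879′ = 0.281317°; total 158.2813167
  E → positive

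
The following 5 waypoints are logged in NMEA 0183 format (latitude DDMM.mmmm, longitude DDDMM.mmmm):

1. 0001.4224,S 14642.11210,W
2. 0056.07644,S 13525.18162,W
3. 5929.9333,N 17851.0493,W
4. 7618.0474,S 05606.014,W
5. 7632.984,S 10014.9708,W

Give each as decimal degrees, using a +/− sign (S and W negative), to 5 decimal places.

Point 1:
  φ: degrees = first 2 digits = 0, minutes = 1.4224; 0 + 1.4224/60 = 0.023707
  S → negative
  λ: split at 3 digits → 146° and 42.1121′; 146 + 42.1121/60 = 146.701868
  W ⇒ negate
Point 2:
  φ: degrees = first 2 digits = 0, minutes = 56.07644; 0 + 56.07644/60 = 0.934607
  hemisphere S, so the sign is −
  λ: degrees = first 3 digits = 135, minutes = 25.18162; 135 + 25.18162/60 = 135.419694
  hemisphere W, so the sign is −
Point 3:
  Latitude: split at 2 digits → 59° and 29.9333′; 59 + 29.9333/60 = 59.498888
  N ⇒ keep positive
  Longitude: split at 3 digits → 178° and 51.0493′; 178 + 51.0493/60 = 178.850822
  W → negative
Point 4:
  φ: degrees = first 2 digits = 76, minutes = 18.0474; 76 + 18.0474/60 = 76.300790
  S ⇒ negate
  λ: degrees = first 3 digits = 56, minutes = 6.014; 56 + 6.014/60 = 56.100233
  W ⇒ negate
Point 5:
  Lat: split at 2 digits → 76° and 32.984′; 76 + 32.984/60 = 76.549733
  hemisphere S, so the sign is −
  λ: split at 3 digits → 100° and 14.9708′; 100 + 14.9708/60 = 100.249513
  W → negative

1. -0.02371, -146.70187
2. -0.93461, -135.41969
3. 59.49889, -178.85082
4. -76.30079, -56.10023
5. -76.54973, -100.24951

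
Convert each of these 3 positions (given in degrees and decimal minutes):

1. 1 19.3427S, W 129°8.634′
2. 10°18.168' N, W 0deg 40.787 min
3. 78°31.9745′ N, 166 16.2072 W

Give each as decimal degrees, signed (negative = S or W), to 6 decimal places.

Point 1:
  Latitude: 19.3427′ = 0.322378°; total 1.3223783
  hemisphere S, so the sign is −
  Lon: 129 + 8.634/60 = 129.1439000
  W → negative
Point 2:
  Latitude: 10 + 18.168/60 = 10.3028000
  N ⇒ keep positive
  Lon: 0 + 40.787/60 = 0.6797833
  hemisphere W, so the sign is −
Point 3:
  Latitude: 78 + 31.9745/60 = 78.5329083
  N → positive
  Lon: 16.2072′ = 0.270120°; total 166.2701200
  hemisphere W, so the sign is −

1. -1.322378, -129.143900
2. 10.302800, -0.679783
3. 78.532908, -166.270120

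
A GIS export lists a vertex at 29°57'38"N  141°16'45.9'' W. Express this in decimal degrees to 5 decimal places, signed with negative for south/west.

29.96056, -141.27942

Lat: 57′ + 38″ = 57.63333′; 29 + 57.63333/60 = 29.960556
N → positive
λ: 16′ + 45.9″ = 16.76500′; 141 + 16.76500/60 = 141.279417
W → negative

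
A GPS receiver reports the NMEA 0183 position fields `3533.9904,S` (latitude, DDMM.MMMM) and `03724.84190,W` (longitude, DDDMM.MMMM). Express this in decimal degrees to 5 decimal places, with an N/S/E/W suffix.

φ: split at 2 digits → 35° and 33.9904′; 35 + 33.9904/60 = 35.566507
Lon: split at 3 digits → 037° and 24.8419′; 37 + 24.8419/60 = 37.414032

35.56651° S, 37.41403° W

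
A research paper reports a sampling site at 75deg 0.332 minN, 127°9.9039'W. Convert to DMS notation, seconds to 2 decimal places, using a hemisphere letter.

75°00′19.92″ N, 127°09′54.23″ W

φ: fractional minutes 0.33200 × 60 = 19.9200″
Longitude: 9.90390′ → 9′ and 0.90390 × 60 = 54.2340″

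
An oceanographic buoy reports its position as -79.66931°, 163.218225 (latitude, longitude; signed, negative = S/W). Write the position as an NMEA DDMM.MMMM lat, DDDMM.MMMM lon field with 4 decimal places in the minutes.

Latitude is negative → S; |value| = 79.669310
Latitude: minutes = (79.669310 − 79) × 60 = 40.158600
Lon: minutes = (163.218225 − 163) × 60 = 13.093500

7940.1586,S / 16313.0935,E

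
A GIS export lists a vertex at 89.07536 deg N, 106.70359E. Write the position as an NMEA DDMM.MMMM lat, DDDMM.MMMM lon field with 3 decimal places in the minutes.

8904.522,N / 10642.215,E

Lat: fractional part 0.075360 → 4.52160 minutes
λ: fractional part 0.703590 → 42.21540 minutes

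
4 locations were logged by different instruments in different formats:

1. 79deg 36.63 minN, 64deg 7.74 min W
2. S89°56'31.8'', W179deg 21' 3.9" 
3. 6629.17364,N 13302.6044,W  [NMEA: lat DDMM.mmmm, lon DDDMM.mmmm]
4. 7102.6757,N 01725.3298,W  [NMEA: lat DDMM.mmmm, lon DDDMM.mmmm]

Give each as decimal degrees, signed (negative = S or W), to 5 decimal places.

1. 79.61050, -64.12900
2. -89.94217, -179.35108
3. 66.48623, -133.04341
4. 71.04460, -17.42216

Point 1:
  Lat: 79 + 36.63/60 = 79.610500
  N ⇒ keep positive
  λ: 64 + 7.74/60 = 64.129000
  W → negative
Point 2:
  Latitude: 89° + 56/60 + 31.8/3600 = 89 + 0.933333 + 0.008833 = 89.942167
  S ⇒ negate
  Longitude: 179 + 21/60 + 3.9/3600 = 179.351083
  W ⇒ negate
Point 3:
  φ: degrees = first 2 digits = 66, minutes = 29.17364; 66 + 29.17364/60 = 66.486227
  N ⇒ keep positive
  Lon: split at 3 digits → 133° and 2.6044′; 133 + 2.6044/60 = 133.043407
  hemisphere W, so the sign is −
Point 4:
  φ: degrees = first 2 digits = 71, minutes = 2.6757; 71 + 2.6757/60 = 71.044595
  N ⇒ keep positive
  Lon: degrees = first 3 digits = 17, minutes = 25.3298; 17 + 25.3298/60 = 17.422163
  W → negative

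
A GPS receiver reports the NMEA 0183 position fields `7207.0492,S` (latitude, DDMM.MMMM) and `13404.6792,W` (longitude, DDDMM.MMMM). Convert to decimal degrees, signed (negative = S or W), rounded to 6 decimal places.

Latitude: degrees = first 2 digits = 72, minutes = 7.0492; 72 + 7.0492/60 = 72.1174867
S ⇒ negate
Lon: split at 3 digits → 134° and 4.6792′; 134 + 4.6792/60 = 134.0779867
W → negative

-72.117487, -134.077987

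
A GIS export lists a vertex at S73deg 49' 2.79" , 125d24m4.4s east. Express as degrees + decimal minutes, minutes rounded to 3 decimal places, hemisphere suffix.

Latitude: 49 + 2.79/60 = 49.04650′
Lon: 24 + 4.4/60 = 24.07333′

73° 49.047′ S, 125° 24.073′ E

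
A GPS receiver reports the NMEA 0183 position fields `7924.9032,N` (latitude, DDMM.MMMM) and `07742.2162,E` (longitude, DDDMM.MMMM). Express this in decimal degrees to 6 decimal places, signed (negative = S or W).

79.415053, 77.703603

φ: degrees = first 2 digits = 79, minutes = 24.9032; 79 + 24.9032/60 = 79.4150533
N → positive
Lon: degrees = first 3 digits = 77, minutes = 42.2162; 77 + 42.2162/60 = 77.7036033
E → positive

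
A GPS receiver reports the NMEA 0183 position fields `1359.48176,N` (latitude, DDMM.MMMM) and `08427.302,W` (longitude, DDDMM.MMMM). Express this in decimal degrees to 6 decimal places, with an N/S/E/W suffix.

13.991363° N, 84.455033° W

φ: split at 2 digits → 13° and 59.48176′; 13 + 59.48176/60 = 13.9913627
λ: degrees = first 3 digits = 84, minutes = 27.302; 84 + 27.302/60 = 84.4550333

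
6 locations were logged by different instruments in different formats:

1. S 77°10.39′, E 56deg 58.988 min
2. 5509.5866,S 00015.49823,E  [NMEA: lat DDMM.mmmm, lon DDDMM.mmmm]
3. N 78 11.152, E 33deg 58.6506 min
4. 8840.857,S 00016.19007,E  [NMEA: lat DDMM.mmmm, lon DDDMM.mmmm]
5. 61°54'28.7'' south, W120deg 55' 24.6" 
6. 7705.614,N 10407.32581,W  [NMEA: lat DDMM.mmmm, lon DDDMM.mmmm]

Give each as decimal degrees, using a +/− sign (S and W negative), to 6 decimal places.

1. -77.173167, 56.983133
2. -55.159777, 0.258304
3. 78.185867, 33.977510
4. -88.680950, 0.269835
5. -61.907972, -120.923500
6. 77.093567, -104.122097

Point 1:
  φ: 77 + 10.39/60 = 77.1731667
  S ⇒ negate
  λ: 58.988′ = 0.983133°; total 56.9831333
  E ⇒ keep positive
Point 2:
  Latitude: degrees = first 2 digits = 55, minutes = 9.5866; 55 + 9.5866/60 = 55.1597767
  hemisphere S, so the sign is −
  λ: split at 3 digits → 000° and 15.49823′; 0 + 15.49823/60 = 0.2583038
  E → positive
Point 3:
  Lat: 78 + 11.152/60 = 78.1858667
  N → positive
  Lon: 33 + 58.6506/60 = 33.9775100
  E → positive
Point 4:
  Lat: degrees = first 2 digits = 88, minutes = 40.857; 88 + 40.857/60 = 88.6809500
  hemisphere S, so the sign is −
  λ: split at 3 digits → 000° and 16.19007′; 0 + 16.19007/60 = 0.2698345
  E → positive
Point 5:
  φ: 54′ + 28.7″ = 54.47833′; 61 + 54.47833/60 = 61.9079722
  S ⇒ negate
  Lon: 120° + 55/60 + 24.6/3600 = 120 + 0.916667 + 0.006833 = 120.9235000
  hemisphere W, so the sign is −
Point 6:
  Latitude: degrees = first 2 digits = 77, minutes = 5.614; 77 + 5.614/60 = 77.0935667
  N ⇒ keep positive
  Longitude: degrees = first 3 digits = 104, minutes = 7.32581; 104 + 7.32581/60 = 104.1220968
  W → negative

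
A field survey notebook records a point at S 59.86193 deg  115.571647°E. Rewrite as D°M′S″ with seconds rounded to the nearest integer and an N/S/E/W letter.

φ: whole degrees 59; 51.71580′ → 51′ and 42.95″
Lon: 0.571647 × 60 = 34.29882′ → 34′, remainder × 60 = 17.93″

59°51′43″ S, 115°34′18″ E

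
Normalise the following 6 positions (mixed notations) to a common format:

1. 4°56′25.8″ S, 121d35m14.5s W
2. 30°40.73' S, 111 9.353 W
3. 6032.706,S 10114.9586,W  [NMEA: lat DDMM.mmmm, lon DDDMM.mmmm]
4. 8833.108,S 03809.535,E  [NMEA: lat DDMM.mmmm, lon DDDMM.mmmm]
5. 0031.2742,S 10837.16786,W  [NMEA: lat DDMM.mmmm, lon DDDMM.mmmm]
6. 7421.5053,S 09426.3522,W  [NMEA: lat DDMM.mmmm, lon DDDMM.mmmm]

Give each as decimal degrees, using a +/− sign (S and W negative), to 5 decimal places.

1. -4.94050, -121.58736
2. -30.67883, -111.15588
3. -60.54510, -101.24931
4. -88.55180, 38.15892
5. -0.52124, -108.61946
6. -74.35842, -94.43920

Point 1:
  Latitude: 4 + 56/60 + 25.8/3600 = 4.940500
  S ⇒ negate
  Longitude: 121 + 35/60 + 14.5/3600 = 121.587361
  W ⇒ negate
Point 2:
  Lat: 30 + 40.73/60 = 30.678833
  hemisphere S, so the sign is −
  Lon: 9.353′ = 0.155883°; total 111.155883
  W ⇒ negate
Point 3:
  Lat: split at 2 digits → 60° and 32.706′; 60 + 32.706/60 = 60.545100
  S ⇒ negate
  λ: degrees = first 3 digits = 101, minutes = 14.9586; 101 + 14.9586/60 = 101.249310
  W → negative
Point 4:
  Latitude: degrees = first 2 digits = 88, minutes = 33.108; 88 + 33.108/60 = 88.551800
  hemisphere S, so the sign is −
  λ: degrees = first 3 digits = 38, minutes = 9.535; 38 + 9.535/60 = 38.158917
  E → positive
Point 5:
  φ: degrees = first 2 digits = 0, minutes = 31.2742; 0 + 31.2742/60 = 0.521237
  hemisphere S, so the sign is −
  λ: degrees = first 3 digits = 108, minutes = 37.16786; 108 + 37.16786/60 = 108.619464
  W ⇒ negate
Point 6:
  φ: degrees = first 2 digits = 74, minutes = 21.5053; 74 + 21.5053/60 = 74.358422
  S → negative
  Longitude: split at 3 digits → 094° and 26.3522′; 94 + 26.3522/60 = 94.439203
  W → negative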